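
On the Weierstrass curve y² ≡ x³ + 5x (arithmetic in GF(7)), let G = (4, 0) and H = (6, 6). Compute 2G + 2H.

First 2G:
Repeated addition: build up to 2G.
2G: (4, 0) + (4, 0): same x and y₁ ≡ -y₂, so the sum is O.
2G = O.
Next 2H:
Repeated addition: build up to 2H.
2H: tangent at (6, 6): λ = (3·6² + 5)/(2·6) ≡ 1/5. 5⁻¹ ≡ 3 (mod 7), so λ ≡ 1·3 ≡ 3.
  x = λ² - 6 - 6 = 9 - 12 ≡ 4; y = λ·(6 - 4) - 6 ≡ 0. → (4, 0)
2H = (4, 0).
Finally 2G + 2H:
O + (4, 0) = (4, 0) (identity).

(4, 0)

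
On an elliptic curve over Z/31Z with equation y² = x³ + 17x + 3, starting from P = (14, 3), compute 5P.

Repeated addition: build up to 5P.
2P: tangent at (14, 3): λ = (3·14² + 17)/(2·3) ≡ 16/6. 6⁻¹ ≡ 26 (mod 31) since 6·26 = 156 ≡ 1, so λ ≡ 16·26 ≡ 13.
  x = λ² - 14 - 14 = 169 - 28 ≡ 17; y = λ·(14 - 17) - 3 ≡ 20. → (17, 20)
3P: (17, 20) + (14, 3). λ = (3 - 20)/(14 - 17) ≡ 14/28 mod 31. 28⁻¹ ≡ 10 (mod 31) since 28·10 = 280 ≡ 1, so λ ≡ 16.
  x = λ² - 17 - 14 = 256 - 31 ≡ 8; y = λ·(17 - 8) - 20 ≡ 0. → (8, 0)
4P: (8, 0) + (14, 3). λ = (3 - 0)/(14 - 8) ≡ 3/6 mod 31. 6⁻¹ ≡ 26 (mod 31), so λ ≡ 16.
  x = λ² - 8 - 14 = 256 - 22 ≡ 17; y = λ·(8 - 17) - 0 ≡ 11. → (17, 11)
5P: (17, 11) + (14, 3). λ = (3 - 11)/(14 - 17) ≡ 23/28 mod 31. 28⁻¹ ≡ 10 (mod 31), so λ ≡ 13.
  x = λ² - 17 - 14 = 169 - 31 ≡ 14; y = λ·(17 - 14) - 11 ≡ 28. → (14, 28)

(14, 28)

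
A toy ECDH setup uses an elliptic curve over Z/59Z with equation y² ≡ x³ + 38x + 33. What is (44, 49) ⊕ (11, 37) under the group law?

(29, 53)

(44, 49) + (11, 37). λ = (37 - 49)/(11 - 44) ≡ 47/26 mod 59. 26⁻¹ ≡ 25 (mod 59) since 26·25 = 650 ≡ 1, so λ ≡ 54.
  x = λ² - 44 - 11 = 2916 - 55 ≡ 29; y = λ·(44 - 29) - 49 ≡ 53. → (29, 53)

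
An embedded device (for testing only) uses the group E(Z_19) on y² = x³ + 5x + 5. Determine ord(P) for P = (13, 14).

7

2P: tangent at (13, 14): λ = (3·13² + 5)/(2·14) ≡ 18/9. 9⁻¹ ≡ 17 (mod 19), so λ ≡ 18·17 ≡ 2.
  x = λ² - 13 - 13 = 4 - 26 ≡ 16; y = λ·(13 - 16) - 14 ≡ 18. → (16, 18)
3P: (16, 18) + (13, 14). λ = (14 - 18)/(13 - 16) ≡ 15/16 mod 19. 16⁻¹ ≡ 6 (mod 19) since 16·6 = 96 ≡ 1, so λ ≡ 14.
  x = λ² - 16 - 13 = 196 - 29 ≡ 15; y = λ·(16 - 15) - 18 ≡ 15. → (15, 15)
4P: (15, 15) + (13, 14). λ = (14 - 15)/(13 - 15) ≡ 18/17 mod 19. 17⁻¹ ≡ 9 (mod 19) since 17·9 = 153 ≡ 1, so λ ≡ 10.
  x = λ² - 15 - 13 = 100 - 28 ≡ 15; y = λ·(15 - 15) - 15 ≡ 4. → (15, 4)
5P: (15, 4) + (13, 14). λ = (14 - 4)/(13 - 15) ≡ 10/17 mod 19. 17⁻¹ ≡ 9 (mod 19), so λ ≡ 14.
  x = λ² - 15 - 13 = 196 - 28 ≡ 16; y = λ·(15 - 16) - 4 ≡ 1. → (16, 1)
6P: (16, 1) + (13, 14). λ = (14 - 1)/(13 - 16) ≡ 13/16 mod 19. 16⁻¹ ≡ 6 (mod 19), so λ ≡ 2.
  x = λ² - 16 - 13 = 4 - 29 ≡ 13; y = λ·(16 - 13) - 1 ≡ 5. → (13, 5)
7P: (13, 5) + (13, 14): same x and y₁ ≡ -y₂, so the sum is O.
7P = O, so the order is 7.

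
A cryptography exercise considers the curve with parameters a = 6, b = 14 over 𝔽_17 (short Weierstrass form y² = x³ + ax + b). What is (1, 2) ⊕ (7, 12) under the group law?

(1, 2) + (7, 12). λ = (12 - 2)/(7 - 1) ≡ 10/6 mod 17. 6⁻¹ ≡ 3 (mod 17), so λ ≡ 13.
  x = λ² - 1 - 7 = 169 - 8 ≡ 8; y = λ·(1 - 8) - 2 ≡ 9. → (8, 9)

(8, 9)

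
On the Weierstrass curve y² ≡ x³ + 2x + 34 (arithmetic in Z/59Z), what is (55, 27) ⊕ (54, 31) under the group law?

(25, 30)

(55, 27) + (54, 31). λ = (31 - 27)/(54 - 55) ≡ 4/58 mod 59. 58⁻¹ ≡ 58 (mod 59), so λ ≡ 55.
  x = λ² - 55 - 54 = 3025 - 109 ≡ 25; y = λ·(55 - 25) - 27 ≡ 30. → (25, 30)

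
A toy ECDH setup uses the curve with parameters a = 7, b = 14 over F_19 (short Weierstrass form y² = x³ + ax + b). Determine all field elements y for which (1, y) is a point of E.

none

x³ + 7x + 14 = 22 ≡ 3 (mod 19).
3 is a non-residue mod 19; no y exists.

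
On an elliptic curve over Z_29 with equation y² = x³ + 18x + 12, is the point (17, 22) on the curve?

no

y² = 22² ≡ 20; x³ + 18x + 12 = 5231 ≡ 11 (mod 29). 20 ≠ 11.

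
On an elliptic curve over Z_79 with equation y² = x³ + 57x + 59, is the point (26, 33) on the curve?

no

y² = 33² ≡ 62; x³ + 57x + 59 = 19117 ≡ 78 (mod 79). 62 ≠ 78.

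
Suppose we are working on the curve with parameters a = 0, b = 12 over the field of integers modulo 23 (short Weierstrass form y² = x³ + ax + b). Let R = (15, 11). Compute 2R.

(11, 3)

tangent at (15, 11): λ = (3·15² + 0)/(2·11) ≡ 8/22. 22⁻¹ ≡ 22 (mod 23), so λ ≡ 8·22 ≡ 15.
  x = λ² - 15 - 15 = 225 - 30 ≡ 11; y = λ·(15 - 11) - 11 ≡ 3. → (11, 3)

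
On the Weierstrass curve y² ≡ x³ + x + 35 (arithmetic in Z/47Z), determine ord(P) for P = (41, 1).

11

2P: tangent at (41, 1): λ = (3·41² + 1)/(2·1) ≡ 15/2. 2⁻¹ ≡ 24 (mod 47) since 2·24 = 48 ≡ 1, so λ ≡ 15·24 ≡ 31.
  x = λ² - 41 - 41 = 961 - 82 ≡ 33; y = λ·(41 - 33) - 1 ≡ 12. → (33, 12)
3P: (33, 12) + (41, 1). λ = (1 - 12)/(41 - 33) ≡ 36/8 mod 47. 8⁻¹ ≡ 6 (mod 47), so λ ≡ 28.
  x = λ² - 33 - 41 = 784 - 74 ≡ 5; y = λ·(33 - 5) - 12 ≡ 20. → (5, 20)
4P: (5, 20) + (41, 1). λ = (1 - 20)/(41 - 5) ≡ 28/36 mod 47. 36⁻¹ ≡ 17 (mod 47), so λ ≡ 6.
  x = λ² - 5 - 41 = 36 - 46 ≡ 37; y = λ·(5 - 37) - 20 ≡ 23. → (37, 23)
5P: (37, 23) + (41, 1). λ = (1 - 23)/(41 - 37) ≡ 25/4 mod 47. 4⁻¹ ≡ 12 (mod 47), so λ ≡ 18.
  x = λ² - 37 - 41 = 324 - 78 ≡ 11; y = λ·(37 - 11) - 23 ≡ 22. → (11, 22)
6P: (11, 22) + (41, 1). λ = (1 - 22)/(41 - 11) ≡ 26/30 mod 47. 30⁻¹ ≡ 11 (mod 47) since 30·11 = 330 ≡ 1, so λ ≡ 4.
  x = λ² - 11 - 41 = 16 - 52 ≡ 11; y = λ·(11 - 11) - 22 ≡ 25. → (11, 25)
7P: (11, 25) + (41, 1). λ = (1 - 25)/(41 - 11) ≡ 23/30 mod 47. 30⁻¹ ≡ 11 (mod 47), so λ ≡ 18.
  x = λ² - 11 - 41 = 324 - 52 ≡ 37; y = λ·(11 - 37) - 25 ≡ 24. → (37, 24)
8P: (37, 24) + (41, 1). λ = (1 - 24)/(41 - 37) ≡ 24/4 mod 47. 4⁻¹ ≡ 12 (mod 47), so λ ≡ 6.
  x = λ² - 37 - 41 = 36 - 78 ≡ 5; y = λ·(37 - 5) - 24 ≡ 27. → (5, 27)
9P: (5, 27) + (41, 1). λ = (1 - 27)/(41 - 5) ≡ 21/36 mod 47. 36⁻¹ ≡ 17 (mod 47) since 36·17 = 612 ≡ 1, so λ ≡ 28.
  x = λ² - 5 - 41 = 784 - 46 ≡ 33; y = λ·(5 - 33) - 27 ≡ 35. → (33, 35)
10P: (33, 35) + (41, 1). λ = (1 - 35)/(41 - 33) ≡ 13/8 mod 47. 8⁻¹ ≡ 6 (mod 47), so λ ≡ 31.
  x = λ² - 33 - 41 = 961 - 74 ≡ 41; y = λ·(33 - 41) - 35 ≡ 46. → (41, 46)
11P: (41, 46) + (41, 1): same x and y₁ ≡ -y₂, so the sum is the point at infinity.
11P = the point at infinity, so the order is 11.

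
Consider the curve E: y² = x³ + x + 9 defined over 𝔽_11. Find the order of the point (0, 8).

4

2P: tangent at (0, 8): λ = (3·0² + 1)/(2·8) ≡ 1/5. 5⁻¹ ≡ 9 (mod 11), so λ ≡ 1·9 ≡ 9.
  x = λ² - 0 - 0 = 81 - 0 ≡ 4; y = λ·(0 - 4) - 8 ≡ 0. → (4, 0)
3P: (4, 0) + (0, 8). λ = (8 - 0)/(0 - 4) ≡ 8/7 mod 11. 7⁻¹ ≡ 8 (mod 11), so λ ≡ 9.
  x = λ² - 4 - 0 = 81 - 4 ≡ 0; y = λ·(4 - 0) - 0 ≡ 3. → (0, 3)
4P: (0, 3) + (0, 8): same x and y₁ ≡ -y₂, so the sum is O.
4P = O, so the order is 4.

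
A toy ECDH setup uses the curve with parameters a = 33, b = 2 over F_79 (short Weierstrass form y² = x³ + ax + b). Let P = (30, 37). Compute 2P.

(41, 19)

tangent at (30, 37): λ = (3·30² + 33)/(2·37) ≡ 47/74. 74⁻¹ ≡ 63 (mod 79) since 74·63 = 4662 ≡ 1, so λ ≡ 47·63 ≡ 38.
  x = λ² - 30 - 30 = 1444 - 60 ≡ 41; y = λ·(30 - 41) - 37 ≡ 19. → (41, 19)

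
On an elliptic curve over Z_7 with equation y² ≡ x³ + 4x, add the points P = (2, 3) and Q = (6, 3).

(6, 4)

(2, 3) + (6, 3). λ = (3 - 3)/(6 - 2) ≡ 0/4 mod 7. 4⁻¹ ≡ 2 (mod 7), so λ ≡ 0.
  x = λ² - 2 - 6 = 0 - 8 ≡ 6; y = λ·(2 - 6) - 3 ≡ 4. → (6, 4)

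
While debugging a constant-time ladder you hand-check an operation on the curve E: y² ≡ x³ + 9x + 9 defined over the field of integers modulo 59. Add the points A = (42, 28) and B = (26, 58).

(42, 28) + (26, 58). λ = (58 - 28)/(26 - 42) ≡ 30/43 mod 59. 43⁻¹ ≡ 11 (mod 59), so λ ≡ 35.
  x = λ² - 42 - 26 = 1225 - 68 ≡ 36; y = λ·(42 - 36) - 28 ≡ 5. → (36, 5)

(36, 5)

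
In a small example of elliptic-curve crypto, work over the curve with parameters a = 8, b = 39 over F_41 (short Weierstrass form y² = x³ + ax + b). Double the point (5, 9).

tangent at (5, 9): λ = (3·5² + 8)/(2·9) ≡ 1/18. 18⁻¹ ≡ 16 (mod 41), so λ ≡ 1·16 ≡ 16.
  x = λ² - 5 - 5 = 256 - 10 ≡ 0; y = λ·(5 - 0) - 9 ≡ 30. → (0, 30)

(0, 30)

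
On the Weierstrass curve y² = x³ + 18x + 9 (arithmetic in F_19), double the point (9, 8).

tangent at (9, 8): λ = (3·9² + 18)/(2·8) ≡ 14/16. 16⁻¹ ≡ 6 (mod 19) since 16·6 = 96 ≡ 1, so λ ≡ 14·6 ≡ 8.
  x = λ² - 9 - 9 = 64 - 18 ≡ 8; y = λ·(9 - 8) - 8 ≡ 0. → (8, 0)

(8, 0)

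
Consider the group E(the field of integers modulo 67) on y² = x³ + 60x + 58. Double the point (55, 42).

tangent at (55, 42): λ = (3·55² + 60)/(2·42) ≡ 23/17. 17⁻¹ ≡ 4 (mod 67), so λ ≡ 23·4 ≡ 25.
  x = λ² - 55 - 55 = 625 - 110 ≡ 46; y = λ·(55 - 46) - 42 ≡ 49. → (46, 49)

(46, 49)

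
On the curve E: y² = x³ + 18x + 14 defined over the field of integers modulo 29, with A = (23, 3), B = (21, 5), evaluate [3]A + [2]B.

First 3A:
Repeated addition: build up to 3A.
2A: tangent at (23, 3): λ = (3·23² + 18)/(2·3) ≡ 10/6. 6⁻¹ ≡ 5 (mod 29) since 6·5 = 30 ≡ 1, so λ ≡ 10·5 ≡ 21.
  x = λ² - 23 - 23 = 441 - 46 ≡ 18; y = λ·(23 - 18) - 3 ≡ 15. → (18, 15)
3A: (18, 15) + (23, 3). λ = (3 - 15)/(23 - 18) ≡ 17/5 mod 29. 5⁻¹ ≡ 6 (mod 29), so λ ≡ 15.
  x = λ² - 18 - 23 = 225 - 41 ≡ 10; y = λ·(18 - 10) - 15 ≡ 18. → (10, 18)
3A = (10, 18).
Next 2B:
Repeated addition: build up to 2B.
2B: tangent at (21, 5): λ = (3·21² + 18)/(2·5) ≡ 7/10. 10⁻¹ ≡ 3 (mod 29), so λ ≡ 7·3 ≡ 21.
  x = λ² - 21 - 21 = 441 - 42 ≡ 22; y = λ·(21 - 22) - 5 ≡ 3. → (22, 3)
2B = (22, 3).
Finally 3A + 2B:
(10, 18) + (22, 3). λ = (3 - 18)/(22 - 10) ≡ 14/12 mod 29. 12⁻¹ ≡ 17 (mod 29), so λ ≡ 6.
  x = λ² - 10 - 22 = 36 - 32 ≡ 4; y = λ·(10 - 4) - 18 ≡ 18. → (4, 18)

(4, 18)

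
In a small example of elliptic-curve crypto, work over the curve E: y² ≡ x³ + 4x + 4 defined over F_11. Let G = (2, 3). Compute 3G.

(1, 8)

Repeated addition: build up to 3G.
2G: tangent at (2, 3): λ = (3·2² + 4)/(2·3) ≡ 5/6. 6⁻¹ ≡ 2 (mod 11), so λ ≡ 5·2 ≡ 10.
  x = λ² - 2 - 2 = 100 - 4 ≡ 8; y = λ·(2 - 8) - 3 ≡ 3. → (8, 3)
3G: (8, 3) + (2, 3). λ = (3 - 3)/(2 - 8) ≡ 0/5 mod 11. 5⁻¹ ≡ 9 (mod 11) since 5·9 = 45 ≡ 1, so λ ≡ 0.
  x = λ² - 8 - 2 = 0 - 10 ≡ 1; y = λ·(8 - 1) - 3 ≡ 8. → (1, 8)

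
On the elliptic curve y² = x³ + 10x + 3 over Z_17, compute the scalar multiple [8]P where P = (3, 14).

Double-and-add on 8 = (1000)₂. Start with P = (3, 14) for the leading 1-bit.
double: tangent at (3, 14): λ = (3·3² + 10)/(2·14) ≡ 3/11. 11⁻¹ ≡ 14 (mod 17), so λ ≡ 3·14 ≡ 8.
  x = λ² - 3 - 3 = 64 - 6 ≡ 7; y = λ·(3 - 7) - 14 ≡ 5. → (7, 5)
double: tangent at (7, 5): λ = (3·7² + 10)/(2·5) ≡ 4/10. 10⁻¹ ≡ 12 (mod 17), so λ ≡ 4·12 ≡ 14.
  x = λ² - 7 - 7 = 196 - 14 ≡ 12; y = λ·(7 - 12) - 5 ≡ 10. → (12, 10)
double: tangent at (12, 10): λ = (3·12² + 10)/(2·10) ≡ 0/3. 3⁻¹ ≡ 6 (mod 17) since 3·6 = 18 ≡ 1, so λ ≡ 0·6 ≡ 0.
  x = λ² - 12 - 12 = 0 - 24 ≡ 10; y = λ·(12 - 10) - 10 ≡ 7. → (10, 7)

(10, 7)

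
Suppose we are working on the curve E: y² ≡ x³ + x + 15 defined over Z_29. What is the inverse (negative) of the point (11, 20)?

(11, 9)

-(11, 20) = (11, -20 mod 29) = (11, 9).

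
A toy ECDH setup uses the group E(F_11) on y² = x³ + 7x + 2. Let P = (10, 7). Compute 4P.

(8, 8)

Repeated addition: build up to 4P.
2P: tangent at (10, 7): λ = (3·10² + 7)/(2·7) ≡ 10/3. 3⁻¹ ≡ 4 (mod 11) since 3·4 = 12 ≡ 1, so λ ≡ 10·4 ≡ 7.
  x = λ² - 10 - 10 = 49 - 20 ≡ 7; y = λ·(10 - 7) - 7 ≡ 3. → (7, 3)
3P: (7, 3) + (10, 7). λ = (7 - 3)/(10 - 7) ≡ 4/3 mod 11. 3⁻¹ ≡ 4 (mod 11), so λ ≡ 5.
  x = λ² - 7 - 10 = 25 - 17 ≡ 8; y = λ·(7 - 8) - 3 ≡ 3. → (8, 3)
4P: (8, 3) + (10, 7). λ = (7 - 3)/(10 - 8) ≡ 4/2 mod 11. 2⁻¹ ≡ 6 (mod 11), so λ ≡ 2.
  x = λ² - 8 - 10 = 4 - 18 ≡ 8; y = λ·(8 - 8) - 3 ≡ 8. → (8, 8)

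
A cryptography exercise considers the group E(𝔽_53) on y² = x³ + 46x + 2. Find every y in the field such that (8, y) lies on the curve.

x³ + 46x + 2 = 882 ≡ 34 (mod 53).
34 is a non-residue mod 53; no y exists.

none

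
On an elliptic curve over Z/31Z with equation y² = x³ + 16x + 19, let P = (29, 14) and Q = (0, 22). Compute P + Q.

(18, 30)

(29, 14) + (0, 22). λ = (22 - 14)/(0 - 29) ≡ 8/2 mod 31. 2⁻¹ ≡ 16 (mod 31) since 2·16 = 32 ≡ 1, so λ ≡ 4.
  x = λ² - 29 - 0 = 16 - 29 ≡ 18; y = λ·(29 - 18) - 14 ≡ 30. → (18, 30)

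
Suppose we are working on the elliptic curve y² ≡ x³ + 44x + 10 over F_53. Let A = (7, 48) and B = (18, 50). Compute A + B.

(7, 48) + (18, 50). λ = (50 - 48)/(18 - 7) ≡ 2/11 mod 53. 11⁻¹ ≡ 29 (mod 53), so λ ≡ 5.
  x = λ² - 7 - 18 = 25 - 25 ≡ 0; y = λ·(7 - 0) - 48 ≡ 40. → (0, 40)

(0, 40)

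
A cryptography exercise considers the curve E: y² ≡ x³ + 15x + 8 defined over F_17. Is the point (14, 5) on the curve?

no

y² = 5² ≡ 8; x³ + 15x + 8 = 2962 ≡ 4 (mod 17). 8 ≠ 4.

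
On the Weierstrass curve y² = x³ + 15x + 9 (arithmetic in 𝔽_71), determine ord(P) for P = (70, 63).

10

2P: tangent at (70, 63): λ = (3·70² + 15)/(2·63) ≡ 18/55. 55⁻¹ ≡ 31 (mod 71), so λ ≡ 18·31 ≡ 61.
  x = λ² - 70 - 70 = 3721 - 140 ≡ 31; y = λ·(70 - 31) - 63 ≡ 44. → (31, 44)
3P: (31, 44) + (70, 63). λ = (63 - 44)/(70 - 31) ≡ 19/39 mod 71. 39⁻¹ ≡ 51 (mod 71) since 39·51 = 1989 ≡ 1, so λ ≡ 46.
  x = λ² - 31 - 70 = 2116 - 101 ≡ 27; y = λ·(31 - 27) - 44 ≡ 69. → (27, 69)
4P: (27, 69) + (70, 63). λ = (63 - 69)/(70 - 27) ≡ 65/43 mod 71. 43⁻¹ ≡ 38 (mod 71), so λ ≡ 56.
  x = λ² - 27 - 70 = 3136 - 97 ≡ 57; y = λ·(27 - 57) - 69 ≡ 26. → (57, 26)
5P: (57, 26) + (70, 63). λ = (63 - 26)/(70 - 57) ≡ 37/13 mod 71. 13⁻¹ ≡ 11 (mod 71), so λ ≡ 52.
  x = λ² - 57 - 70 = 2704 - 127 ≡ 21; y = λ·(57 - 21) - 26 ≡ 0. → (21, 0)
6P: (21, 0) + (70, 63). λ = (63 - 0)/(70 - 21) ≡ 63/49 mod 71. 49⁻¹ ≡ 29 (mod 71), so λ ≡ 52.
  x = λ² - 21 - 70 = 2704 - 91 ≡ 57; y = λ·(21 - 57) - 0 ≡ 45. → (57, 45)
7P: (57, 45) + (70, 63). λ = (63 - 45)/(70 - 57) ≡ 18/13 mod 71. 13⁻¹ ≡ 11 (mod 71), so λ ≡ 56.
  x = λ² - 57 - 70 = 3136 - 127 ≡ 27; y = λ·(57 - 27) - 45 ≡ 2. → (27, 2)
8P: (27, 2) + (70, 63). λ = (63 - 2)/(70 - 27) ≡ 61/43 mod 71. 43⁻¹ ≡ 38 (mod 71), so λ ≡ 46.
  x = λ² - 27 - 70 = 2116 - 97 ≡ 31; y = λ·(27 - 31) - 2 ≡ 27. → (31, 27)
9P: (31, 27) + (70, 63). λ = (63 - 27)/(70 - 31) ≡ 36/39 mod 71. 39⁻¹ ≡ 51 (mod 71), so λ ≡ 61.
  x = λ² - 31 - 70 = 3721 - 101 ≡ 70; y = λ·(31 - 70) - 27 ≡ 8. → (70, 8)
10P: (70, 8) + (70, 63): same x and y₁ ≡ -y₂, so the sum is O.
10P = O, so the order is 10.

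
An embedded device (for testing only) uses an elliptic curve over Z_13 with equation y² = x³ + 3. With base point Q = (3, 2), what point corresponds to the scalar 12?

O

Double-and-add on 12 = (1100)₂. Start with Q = (3, 2) for the leading 1-bit.
double: tangent at (3, 2): λ = (3·3² + 0)/(2·2) ≡ 1/4. 4⁻¹ ≡ 10 (mod 13) since 4·10 = 40 ≡ 1, so λ ≡ 1·10 ≡ 10.
  x = λ² - 3 - 3 = 100 - 6 ≡ 3; y = λ·(3 - 3) - 2 ≡ 11. → (3, 11)
add Q: (3, 11) + (3, 2): same x and y₁ ≡ -y₂, so the sum is ∞.
double: ∞ + ∞ = ∞ (identity).
double: ∞ + ∞ = ∞ (identity).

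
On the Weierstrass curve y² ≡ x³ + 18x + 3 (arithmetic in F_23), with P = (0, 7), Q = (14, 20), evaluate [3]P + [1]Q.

(17, 22)

First 3P:
Repeated addition: build up to 3P.
2P: tangent at (0, 7): λ = (3·0² + 18)/(2·7) ≡ 18/14. 14⁻¹ ≡ 5 (mod 23) since 14·5 = 70 ≡ 1, so λ ≡ 18·5 ≡ 21.
  x = λ² - 0 - 0 = 441 - 0 ≡ 4; y = λ·(0 - 4) - 7 ≡ 1. → (4, 1)
3P: (4, 1) + (0, 7). λ = (7 - 1)/(0 - 4) ≡ 6/19 mod 23. 19⁻¹ ≡ 17 (mod 23) since 19·17 = 323 ≡ 1, so λ ≡ 10.
  x = λ² - 4 - 0 = 100 - 4 ≡ 4; y = λ·(4 - 4) - 1 ≡ 22. → (4, 22)
3P = (4, 22).
Finally 3P + Q:
(4, 22) + (14, 20). λ = (20 - 22)/(14 - 4) ≡ 21/10 mod 23. 10⁻¹ ≡ 7 (mod 23), so λ ≡ 9.
  x = λ² - 4 - 14 = 81 - 18 ≡ 17; y = λ·(4 - 17) - 22 ≡ 22. → (17, 22)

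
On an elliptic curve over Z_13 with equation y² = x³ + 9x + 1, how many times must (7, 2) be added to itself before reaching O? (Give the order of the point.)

9

2P: tangent at (7, 2): λ = (3·7² + 9)/(2·2) ≡ 0/4. 4⁻¹ ≡ 10 (mod 13), so λ ≡ 0·10 ≡ 0.
  x = λ² - 7 - 7 = 0 - 14 ≡ 12; y = λ·(7 - 12) - 2 ≡ 11. → (12, 11)
3P: (12, 11) + (7, 2). λ = (2 - 11)/(7 - 12) ≡ 4/8 mod 13. 8⁻¹ ≡ 5 (mod 13), so λ ≡ 7.
  x = λ² - 12 - 7 = 49 - 19 ≡ 4; y = λ·(12 - 4) - 11 ≡ 6. → (4, 6)
4P: (4, 6) + (7, 2). λ = (2 - 6)/(7 - 4) ≡ 9/3 mod 13. 3⁻¹ ≡ 9 (mod 13), so λ ≡ 3.
  x = λ² - 4 - 7 = 9 - 11 ≡ 11; y = λ·(4 - 11) - 6 ≡ 12. → (11, 12)
5P: (11, 12) + (7, 2). λ = (2 - 12)/(7 - 11) ≡ 3/9 mod 13. 9⁻¹ ≡ 3 (mod 13), so λ ≡ 9.
  x = λ² - 11 - 7 = 81 - 18 ≡ 11; y = λ·(11 - 11) - 12 ≡ 1. → (11, 1)
6P: (11, 1) + (7, 2). λ = (2 - 1)/(7 - 11) ≡ 1/9 mod 13. 9⁻¹ ≡ 3 (mod 13), so λ ≡ 3.
  x = λ² - 11 - 7 = 9 - 18 ≡ 4; y = λ·(11 - 4) - 1 ≡ 7. → (4, 7)
7P: (4, 7) + (7, 2). λ = (2 - 7)/(7 - 4) ≡ 8/3 mod 13. 3⁻¹ ≡ 9 (mod 13), so λ ≡ 7.
  x = λ² - 4 - 7 = 49 - 11 ≡ 12; y = λ·(4 - 12) - 7 ≡ 2. → (12, 2)
8P: (12, 2) + (7, 2). λ = (2 - 2)/(7 - 12) ≡ 0/8 mod 13. 8⁻¹ ≡ 5 (mod 13), so λ ≡ 0.
  x = λ² - 12 - 7 = 0 - 19 ≡ 7; y = λ·(12 - 7) - 2 ≡ 11. → (7, 11)
9P: (7, 11) + (7, 2): same x and y₁ ≡ -y₂, so the sum is O.
9P = O, so the order is 9.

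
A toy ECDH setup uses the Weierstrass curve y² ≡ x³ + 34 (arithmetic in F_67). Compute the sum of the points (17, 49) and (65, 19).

(17, 49) + (65, 19). λ = (19 - 49)/(65 - 17) ≡ 37/48 mod 67. 48⁻¹ ≡ 7 (mod 67) since 48·7 = 336 ≡ 1, so λ ≡ 58.
  x = λ² - 17 - 65 = 3364 - 82 ≡ 66; y = λ·(17 - 66) - 49 ≡ 57. → (66, 57)

(66, 57)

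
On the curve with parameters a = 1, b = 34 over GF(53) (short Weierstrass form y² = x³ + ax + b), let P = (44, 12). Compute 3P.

Repeated addition: build up to 3P.
2P: tangent at (44, 12): λ = (3·44² + 1)/(2·12) ≡ 32/24. 24⁻¹ ≡ 42 (mod 53), so λ ≡ 32·42 ≡ 19.
  x = λ² - 44 - 44 = 361 - 88 ≡ 8; y = λ·(44 - 8) - 12 ≡ 36. → (8, 36)
3P: (8, 36) + (44, 12). λ = (12 - 36)/(44 - 8) ≡ 29/36 mod 53. 36⁻¹ ≡ 28 (mod 53) since 36·28 = 1008 ≡ 1, so λ ≡ 17.
  x = λ² - 8 - 44 = 289 - 52 ≡ 25; y = λ·(8 - 25) - 36 ≡ 46. → (25, 46)

(25, 46)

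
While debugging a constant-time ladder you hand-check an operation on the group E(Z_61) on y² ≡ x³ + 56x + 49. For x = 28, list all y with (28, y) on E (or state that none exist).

none

x³ + 56x + 49 = 23569 ≡ 23 (mod 61).
23 is a non-residue mod 61; no y exists.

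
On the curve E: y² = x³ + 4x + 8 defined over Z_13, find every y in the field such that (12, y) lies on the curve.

4, 9

x³ + 4x + 8 = 1784 ≡ 3 (mod 13).
Square roots of 3 mod 13: 4 and 9 (since 4² = 16 ≡ 3).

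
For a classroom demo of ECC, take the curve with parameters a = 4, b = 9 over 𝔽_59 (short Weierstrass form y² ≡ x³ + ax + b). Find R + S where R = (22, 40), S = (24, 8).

(22, 40) + (24, 8). λ = (8 - 40)/(24 - 22) ≡ 27/2 mod 59. 2⁻¹ ≡ 30 (mod 59), so λ ≡ 43.
  x = λ² - 22 - 24 = 1849 - 46 ≡ 33; y = λ·(22 - 33) - 40 ≡ 18. → (33, 18)

(33, 18)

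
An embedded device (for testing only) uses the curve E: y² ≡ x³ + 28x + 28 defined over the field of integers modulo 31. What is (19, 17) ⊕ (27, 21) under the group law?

(19, 17) + (27, 21). λ = (21 - 17)/(27 - 19) ≡ 4/8 mod 31. 8⁻¹ ≡ 4 (mod 31), so λ ≡ 16.
  x = λ² - 19 - 27 = 256 - 46 ≡ 24; y = λ·(19 - 24) - 17 ≡ 27. → (24, 27)

(24, 27)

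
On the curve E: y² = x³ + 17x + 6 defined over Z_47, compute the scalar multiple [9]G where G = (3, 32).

(20, 36)

Repeated addition: build up to 9G.
2G: tangent at (3, 32): λ = (3·3² + 17)/(2·32) ≡ 44/17. 17⁻¹ ≡ 36 (mod 47) since 17·36 = 612 ≡ 1, so λ ≡ 44·36 ≡ 33.
  x = λ² - 3 - 3 = 1089 - 6 ≡ 2; y = λ·(3 - 2) - 32 ≡ 1. → (2, 1)
3G: (2, 1) + (3, 32). λ = (32 - 1)/(3 - 2) ≡ 31/1 mod 47. 1⁻¹ ≡ 1 (mod 47) since 1·1 = 1 ≡ 1, so λ ≡ 31.
  x = λ² - 2 - 3 = 961 - 5 ≡ 16; y = λ·(2 - 16) - 1 ≡ 35. → (16, 35)
4G: (16, 35) + (3, 32). λ = (32 - 35)/(3 - 16) ≡ 44/34 mod 47. 34⁻¹ ≡ 18 (mod 47) since 34·18 = 612 ≡ 1, so λ ≡ 40.
  x = λ² - 16 - 3 = 1600 - 19 ≡ 30; y = λ·(16 - 30) - 35 ≡ 16. → (30, 16)
5G: (30, 16) + (3, 32). λ = (32 - 16)/(3 - 30) ≡ 16/20 mod 47. 20⁻¹ ≡ 40 (mod 47) since 20·40 = 800 ≡ 1, so λ ≡ 29.
  x = λ² - 30 - 3 = 841 - 33 ≡ 9; y = λ·(30 - 9) - 16 ≡ 29. → (9, 29)
6G: (9, 29) + (3, 32). λ = (32 - 29)/(3 - 9) ≡ 3/41 mod 47. 41⁻¹ ≡ 39 (mod 47), so λ ≡ 23.
  x = λ² - 9 - 3 = 529 - 12 ≡ 0; y = λ·(9 - 0) - 29 ≡ 37. → (0, 37)
7G: (0, 37) + (3, 32). λ = (32 - 37)/(3 - 0) ≡ 42/3 mod 47. 3⁻¹ ≡ 16 (mod 47) since 3·16 = 48 ≡ 1, so λ ≡ 14.
  x = λ² - 0 - 3 = 196 - 3 ≡ 5; y = λ·(0 - 5) - 37 ≡ 34. → (5, 34)
8G: (5, 34) + (3, 32). λ = (32 - 34)/(3 - 5) ≡ 45/45 mod 47. 45⁻¹ ≡ 23 (mod 47), so λ ≡ 1.
  x = λ² - 5 - 3 = 1 - 8 ≡ 40; y = λ·(5 - 40) - 34 ≡ 25. → (40, 25)
9G: (40, 25) + (3, 32). λ = (32 - 25)/(3 - 40) ≡ 7/10 mod 47. 10⁻¹ ≡ 33 (mod 47) since 10·33 = 330 ≡ 1, so λ ≡ 43.
  x = λ² - 40 - 3 = 1849 - 43 ≡ 20; y = λ·(40 - 20) - 25 ≡ 36. → (20, 36)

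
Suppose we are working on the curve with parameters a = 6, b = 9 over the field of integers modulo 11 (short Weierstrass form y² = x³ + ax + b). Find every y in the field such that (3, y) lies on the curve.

none

x³ + 6x + 9 = 54 ≡ 10 (mod 11).
10 is a non-residue mod 11; no y exists.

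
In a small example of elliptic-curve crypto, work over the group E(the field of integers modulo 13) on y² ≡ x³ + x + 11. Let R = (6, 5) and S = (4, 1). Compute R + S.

(7, 6)

(6, 5) + (4, 1). λ = (1 - 5)/(4 - 6) ≡ 9/11 mod 13. 11⁻¹ ≡ 6 (mod 13), so λ ≡ 2.
  x = λ² - 6 - 4 = 4 - 10 ≡ 7; y = λ·(6 - 7) - 5 ≡ 6. → (7, 6)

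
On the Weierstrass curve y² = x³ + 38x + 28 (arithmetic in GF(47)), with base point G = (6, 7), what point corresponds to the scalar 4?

Repeated addition: build up to 4G.
2G: tangent at (6, 7): λ = (3·6² + 38)/(2·7) ≡ 5/14. 14⁻¹ ≡ 37 (mod 47), so λ ≡ 5·37 ≡ 44.
  x = λ² - 6 - 6 = 1936 - 12 ≡ 44; y = λ·(6 - 44) - 7 ≡ 13. → (44, 13)
3G: (44, 13) + (6, 7). λ = (7 - 13)/(6 - 44) ≡ 41/9 mod 47. 9⁻¹ ≡ 21 (mod 47), so λ ≡ 15.
  x = λ² - 44 - 6 = 225 - 50 ≡ 34; y = λ·(44 - 34) - 13 ≡ 43. → (34, 43)
4G: (34, 43) + (6, 7). λ = (7 - 43)/(6 - 34) ≡ 11/19 mod 47. 19⁻¹ ≡ 5 (mod 47), so λ ≡ 8.
  x = λ² - 34 - 6 = 64 - 40 ≡ 24; y = λ·(34 - 24) - 43 ≡ 37. → (24, 37)

(24, 37)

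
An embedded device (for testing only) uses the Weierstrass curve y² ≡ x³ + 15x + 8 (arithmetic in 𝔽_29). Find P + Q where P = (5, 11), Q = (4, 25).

(5, 11) + (4, 25). λ = (25 - 11)/(4 - 5) ≡ 14/28 mod 29. 28⁻¹ ≡ 28 (mod 29) since 28·28 = 784 ≡ 1, so λ ≡ 15.
  x = λ² - 5 - 4 = 225 - 9 ≡ 13; y = λ·(5 - 13) - 11 ≡ 14. → (13, 14)

(13, 14)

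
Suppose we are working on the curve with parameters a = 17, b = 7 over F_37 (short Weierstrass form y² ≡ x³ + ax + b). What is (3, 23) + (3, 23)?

(1, 32)

tangent at (3, 23): λ = (3·3² + 17)/(2·23) ≡ 7/9. 9⁻¹ ≡ 33 (mod 37), so λ ≡ 7·33 ≡ 9.
  x = λ² - 3 - 3 = 81 - 6 ≡ 1; y = λ·(3 - 1) - 23 ≡ 32. → (1, 32)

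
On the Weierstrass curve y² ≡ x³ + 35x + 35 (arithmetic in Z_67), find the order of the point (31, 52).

11

2P: tangent at (31, 52): λ = (3·31² + 35)/(2·52) ≡ 37/37. 37⁻¹ ≡ 29 (mod 67), so λ ≡ 37·29 ≡ 1.
  x = λ² - 31 - 31 = 1 - 62 ≡ 6; y = λ·(31 - 6) - 52 ≡ 40. → (6, 40)
3P: (6, 40) + (31, 52). λ = (52 - 40)/(31 - 6) ≡ 12/25 mod 67. 25⁻¹ ≡ 59 (mod 67) since 25·59 = 1475 ≡ 1, so λ ≡ 38.
  x = λ² - 6 - 31 = 1444 - 37 ≡ 0; y = λ·(6 - 0) - 40 ≡ 54. → (0, 54)
4P: (0, 54) + (31, 52). λ = (52 - 54)/(31 - 0) ≡ 65/31 mod 67. 31⁻¹ ≡ 13 (mod 67), so λ ≡ 41.
  x = λ² - 0 - 31 = 1681 - 31 ≡ 42; y = λ·(0 - 42) - 54 ≡ 33. → (42, 33)
5P: (42, 33) + (31, 52). λ = (52 - 33)/(31 - 42) ≡ 19/56 mod 67. 56⁻¹ ≡ 6 (mod 67), so λ ≡ 47.
  x = λ² - 42 - 31 = 2209 - 73 ≡ 59; y = λ·(42 - 59) - 33 ≡ 39. → (59, 39)
6P: (59, 39) + (31, 52). λ = (52 - 39)/(31 - 59) ≡ 13/39 mod 67. 39⁻¹ ≡ 55 (mod 67) since 39·55 = 2145 ≡ 1, so λ ≡ 45.
  x = λ² - 59 - 31 = 2025 - 90 ≡ 59; y = λ·(59 - 59) - 39 ≡ 28. → (59, 28)
7P: (59, 28) + (31, 52). λ = (52 - 28)/(31 - 59) ≡ 24/39 mod 67. 39⁻¹ ≡ 55 (mod 67) since 39·55 = 2145 ≡ 1, so λ ≡ 47.
  x = λ² - 59 - 31 = 2209 - 90 ≡ 42; y = λ·(59 - 42) - 28 ≡ 34. → (42, 34)
8P: (42, 34) + (31, 52). λ = (52 - 34)/(31 - 42) ≡ 18/56 mod 67. 56⁻¹ ≡ 6 (mod 67) since 56·6 = 336 ≡ 1, so λ ≡ 41.
  x = λ² - 42 - 31 = 1681 - 73 ≡ 0; y = λ·(42 - 0) - 34 ≡ 13. → (0, 13)
9P: (0, 13) + (31, 52). λ = (52 - 13)/(31 - 0) ≡ 39/31 mod 67. 31⁻¹ ≡ 13 (mod 67) since 31·13 = 403 ≡ 1, so λ ≡ 38.
  x = λ² - 0 - 31 = 1444 - 31 ≡ 6; y = λ·(0 - 6) - 13 ≡ 27. → (6, 27)
10P: (6, 27) + (31, 52). λ = (52 - 27)/(31 - 6) ≡ 25/25 mod 67. 25⁻¹ ≡ 59 (mod 67) since 25·59 = 1475 ≡ 1, so λ ≡ 1.
  x = λ² - 6 - 31 = 1 - 37 ≡ 31; y = λ·(6 - 31) - 27 ≡ 15. → (31, 15)
11P: (31, 15) + (31, 52): same x and y₁ ≡ -y₂, so the sum is O.
11P = O, so the order is 11.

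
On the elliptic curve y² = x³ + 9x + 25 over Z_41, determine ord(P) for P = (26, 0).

2

2P: (26, 0) + (26, 0): same x and y₁ ≡ -y₂, so the sum is O.
2P = O, so the order is 2.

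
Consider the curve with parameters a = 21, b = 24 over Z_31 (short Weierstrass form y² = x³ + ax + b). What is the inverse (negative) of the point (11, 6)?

-(11, 6) = (11, -6 mod 31) = (11, 25).

(11, 25)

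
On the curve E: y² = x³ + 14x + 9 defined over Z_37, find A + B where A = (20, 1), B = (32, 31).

(20, 1) + (32, 31). λ = (31 - 1)/(32 - 20) ≡ 30/12 mod 37. 12⁻¹ ≡ 34 (mod 37) since 12·34 = 408 ≡ 1, so λ ≡ 21.
  x = λ² - 20 - 32 = 441 - 52 ≡ 19; y = λ·(20 - 19) - 1 ≡ 20. → (19, 20)

(19, 20)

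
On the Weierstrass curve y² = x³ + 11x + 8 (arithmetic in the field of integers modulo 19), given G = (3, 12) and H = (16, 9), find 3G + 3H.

(17, 15)

First 3G:
Repeated addition: build up to 3G.
2G: tangent at (3, 12): λ = (3·3² + 11)/(2·12) ≡ 0/5. 5⁻¹ ≡ 4 (mod 19) since 5·4 = 20 ≡ 1, so λ ≡ 0·4 ≡ 0.
  x = λ² - 3 - 3 = 0 - 6 ≡ 13; y = λ·(3 - 13) - 12 ≡ 7. → (13, 7)
3G: (13, 7) + (3, 12). λ = (12 - 7)/(3 - 13) ≡ 5/9 mod 19. 9⁻¹ ≡ 17 (mod 19) since 9·17 = 153 ≡ 1, so λ ≡ 9.
  x = λ² - 13 - 3 = 81 - 16 ≡ 8; y = λ·(13 - 8) - 7 ≡ 0. → (8, 0)
3G = (8, 0).
Next 3H:
Repeated addition: build up to 3H.
2H: tangent at (16, 9): λ = (3·16² + 11)/(2·9) ≡ 0/18. 18⁻¹ ≡ 18 (mod 19), so λ ≡ 0·18 ≡ 0.
  x = λ² - 16 - 16 = 0 - 32 ≡ 6; y = λ·(16 - 6) - 9 ≡ 10. → (6, 10)
3H: (6, 10) + (16, 9). λ = (9 - 10)/(16 - 6) ≡ 18/10 mod 19. 10⁻¹ ≡ 2 (mod 19) since 10·2 = 20 ≡ 1, so λ ≡ 17.
  x = λ² - 6 - 16 = 289 - 22 ≡ 1; y = λ·(6 - 1) - 10 ≡ 18. → (1, 18)
3H = (1, 18).
Finally 3G + 3H:
(8, 0) + (1, 18). λ = (18 - 0)/(1 - 8) ≡ 18/12 mod 19. 12⁻¹ ≡ 8 (mod 19) since 12·8 = 96 ≡ 1, so λ ≡ 11.
  x = λ² - 8 - 1 = 121 - 9 ≡ 17; y = λ·(8 - 17) - 0 ≡ 15. → (17, 15)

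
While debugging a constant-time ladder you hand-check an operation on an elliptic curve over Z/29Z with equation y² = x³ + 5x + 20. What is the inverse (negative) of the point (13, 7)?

(13, 22)

-(13, 7) = (13, -7 mod 29) = (13, 22).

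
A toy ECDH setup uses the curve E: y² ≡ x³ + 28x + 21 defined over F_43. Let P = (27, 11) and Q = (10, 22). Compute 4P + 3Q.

First 4P:
Double-and-add on 4 = (100)₂. Start with P = (27, 11) for the leading 1-bit.
double: tangent at (27, 11): λ = (3·27² + 28)/(2·11) ≡ 22/22. 22⁻¹ ≡ 2 (mod 43) since 22·2 = 44 ≡ 1, so λ ≡ 22·2 ≡ 1.
  x = λ² - 27 - 27 = 1 - 54 ≡ 33; y = λ·(27 - 33) - 11 ≡ 26. → (33, 26)
double: tangent at (33, 26): λ = (3·33² + 28)/(2·26) ≡ 27/9. 9⁻¹ ≡ 24 (mod 43), so λ ≡ 27·24 ≡ 3.
  x = λ² - 33 - 33 = 9 - 66 ≡ 29; y = λ·(33 - 29) - 26 ≡ 29. → (29, 29)
4P = (29, 29).
Next 3Q:
Repeated addition: build up to 3Q.
2Q: tangent at (10, 22): λ = (3·10² + 28)/(2·22) ≡ 27/1. 1⁻¹ ≡ 1 (mod 43) since 1·1 = 1 ≡ 1, so λ ≡ 27·1 ≡ 27.
  x = λ² - 10 - 10 = 729 - 20 ≡ 21; y = λ·(10 - 21) - 22 ≡ 25. → (21, 25)
3Q: (21, 25) + (10, 22). λ = (22 - 25)/(10 - 21) ≡ 40/32 mod 43. 32⁻¹ ≡ 39 (mod 43) since 32·39 = 1248 ≡ 1, so λ ≡ 12.
  x = λ² - 21 - 10 = 144 - 31 ≡ 27; y = λ·(21 - 27) - 25 ≡ 32. → (27, 32)
3Q = (27, 32).
Finally 4P + 3Q:
(29, 29) + (27, 32). λ = (32 - 29)/(27 - 29) ≡ 3/41 mod 43. 41⁻¹ ≡ 21 (mod 43), so λ ≡ 20.
  x = λ² - 29 - 27 = 400 - 56 ≡ 0; y = λ·(29 - 0) - 29 ≡ 35. → (0, 35)

(0, 35)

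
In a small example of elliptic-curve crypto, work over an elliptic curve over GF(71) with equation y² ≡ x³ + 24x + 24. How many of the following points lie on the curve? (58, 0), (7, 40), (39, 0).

(58, 0): 0² ≡ 0, rhs ≡ 0 → on.
(7, 40): 40² ≡ 38, rhs ≡ 38 → on.
(39, 0): 0² ≡ 0, rhs ≡ 0 → on.

3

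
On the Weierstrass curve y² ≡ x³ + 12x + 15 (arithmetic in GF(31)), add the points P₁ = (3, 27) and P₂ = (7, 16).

(3, 27) + (7, 16). λ = (16 - 27)/(7 - 3) ≡ 20/4 mod 31. 4⁻¹ ≡ 8 (mod 31), so λ ≡ 5.
  x = λ² - 3 - 7 = 25 - 10 ≡ 15; y = λ·(3 - 15) - 27 ≡ 6. → (15, 6)

(15, 6)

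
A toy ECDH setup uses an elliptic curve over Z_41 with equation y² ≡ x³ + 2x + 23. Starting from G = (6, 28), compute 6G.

(17, 38)

Double-and-add on 6 = (110)₂. Start with G = (6, 28) for the leading 1-bit.
double: tangent at (6, 28): λ = (3·6² + 2)/(2·28) ≡ 28/15. 15⁻¹ ≡ 11 (mod 41) since 15·11 = 165 ≡ 1, so λ ≡ 28·11 ≡ 21.
  x = λ² - 6 - 6 = 441 - 12 ≡ 19; y = λ·(6 - 19) - 28 ≡ 27. → (19, 27)
add G: (19, 27) + (6, 28). λ = (28 - 27)/(6 - 19) ≡ 1/28 mod 41. 28⁻¹ ≡ 22 (mod 41), so λ ≡ 22.
  x = λ² - 19 - 6 = 484 - 25 ≡ 8; y = λ·(19 - 8) - 27 ≡ 10. → (8, 10)
double: tangent at (8, 10): λ = (3·8² + 2)/(2·10) ≡ 30/20. 20⁻¹ ≡ 39 (mod 41), so λ ≡ 30·39 ≡ 22.
  x = λ² - 8 - 8 = 484 - 16 ≡ 17; y = λ·(8 - 17) - 10 ≡ 38. → (17, 38)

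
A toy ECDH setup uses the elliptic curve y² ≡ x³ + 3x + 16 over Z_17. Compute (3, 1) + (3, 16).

O

The two points share x = 3 and their y-coordinates satisfy 1 + 16 ≡ 0 (mod 17), so they are inverses. Their sum is O.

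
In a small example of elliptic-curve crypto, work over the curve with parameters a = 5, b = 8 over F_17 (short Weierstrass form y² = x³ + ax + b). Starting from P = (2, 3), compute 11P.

(2, 3)

Repeated addition: build up to 11P.
2P: tangent at (2, 3): λ = (3·2² + 5)/(2·3) ≡ 0/6. 6⁻¹ ≡ 3 (mod 17), so λ ≡ 0·3 ≡ 0.
  x = λ² - 2 - 2 = 0 - 4 ≡ 13; y = λ·(2 - 13) - 3 ≡ 14. → (13, 14)
3P: (13, 14) + (2, 3). λ = (3 - 14)/(2 - 13) ≡ 6/6 mod 17. 6⁻¹ ≡ 3 (mod 17), so λ ≡ 1.
  x = λ² - 13 - 2 = 1 - 15 ≡ 3; y = λ·(13 - 3) - 14 ≡ 13. → (3, 13)
4P: (3, 13) + (2, 3). λ = (3 - 13)/(2 - 3) ≡ 7/16 mod 17. 16⁻¹ ≡ 16 (mod 17), so λ ≡ 10.
  x = λ² - 3 - 2 = 100 - 5 ≡ 10; y = λ·(3 - 10) - 13 ≡ 2. → (10, 2)
5P: (10, 2) + (2, 3). λ = (3 - 2)/(2 - 10) ≡ 1/9 mod 17. 9⁻¹ ≡ 2 (mod 17) since 9·2 = 18 ≡ 1, so λ ≡ 2.
  x = λ² - 10 - 2 = 4 - 12 ≡ 9; y = λ·(10 - 9) - 2 ≡ 0. → (9, 0)
6P: (9, 0) + (2, 3). λ = (3 - 0)/(2 - 9) ≡ 3/10 mod 17. 10⁻¹ ≡ 12 (mod 17) since 10·12 = 120 ≡ 1, so λ ≡ 2.
  x = λ² - 9 - 2 = 4 - 11 ≡ 10; y = λ·(9 - 10) - 0 ≡ 15. → (10, 15)
7P: (10, 15) + (2, 3). λ = (3 - 15)/(2 - 10) ≡ 5/9 mod 17. 9⁻¹ ≡ 2 (mod 17), so λ ≡ 10.
  x = λ² - 10 - 2 = 100 - 12 ≡ 3; y = λ·(10 - 3) - 15 ≡ 4. → (3, 4)
8P: (3, 4) + (2, 3). λ = (3 - 4)/(2 - 3) ≡ 16/16 mod 17. 16⁻¹ ≡ 16 (mod 17), so λ ≡ 1.
  x = λ² - 3 - 2 = 1 - 5 ≡ 13; y = λ·(3 - 13) - 4 ≡ 3. → (13, 3)
9P: (13, 3) + (2, 3). λ = (3 - 3)/(2 - 13) ≡ 0/6 mod 17. 6⁻¹ ≡ 3 (mod 17), so λ ≡ 0.
  x = λ² - 13 - 2 = 0 - 15 ≡ 2; y = λ·(13 - 2) - 3 ≡ 14. → (2, 14)
10P: (2, 14) + (2, 3): same x and y₁ ≡ -y₂, so the sum is 𝒪.
11P: 𝒪 + (2, 3) = (2, 3) (identity).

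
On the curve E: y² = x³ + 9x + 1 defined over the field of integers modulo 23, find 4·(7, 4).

(19, 19)

Write Q = (7, 4).
Double-and-add on 4 = (100)₂. Start with Q = (7, 4) for the leading 1-bit.
double: tangent at (7, 4): λ = (3·7² + 9)/(2·4) ≡ 18/8. 8⁻¹ ≡ 3 (mod 23) since 8·3 = 24 ≡ 1, so λ ≡ 18·3 ≡ 8.
  x = λ² - 7 - 7 = 64 - 14 ≡ 4; y = λ·(7 - 4) - 4 ≡ 20. → (4, 20)
double: tangent at (4, 20): λ = (3·4² + 9)/(2·20) ≡ 11/17. 17⁻¹ ≡ 19 (mod 23) since 17·19 = 323 ≡ 1, so λ ≡ 11·19 ≡ 2.
  x = λ² - 4 - 4 = 4 - 8 ≡ 19; y = λ·(4 - 19) - 20 ≡ 19. → (19, 19)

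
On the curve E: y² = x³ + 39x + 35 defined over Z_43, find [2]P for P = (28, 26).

(41, 32)

tangent at (28, 26): λ = (3·28² + 39)/(2·26) ≡ 26/9. 9⁻¹ ≡ 24 (mod 43) since 9·24 = 216 ≡ 1, so λ ≡ 26·24 ≡ 22.
  x = λ² - 28 - 28 = 484 - 56 ≡ 41; y = λ·(28 - 41) - 26 ≡ 32. → (41, 32)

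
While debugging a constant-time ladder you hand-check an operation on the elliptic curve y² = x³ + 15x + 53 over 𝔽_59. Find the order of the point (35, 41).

2P: tangent at (35, 41): λ = (3·35² + 15)/(2·41) ≡ 32/23. 23⁻¹ ≡ 18 (mod 59), so λ ≡ 32·18 ≡ 45.
  x = λ² - 35 - 35 = 2025 - 70 ≡ 8; y = λ·(35 - 8) - 41 ≡ 53. → (8, 53)
3P: (8, 53) + (35, 41). λ = (41 - 53)/(35 - 8) ≡ 47/27 mod 59. 27⁻¹ ≡ 35 (mod 59), so λ ≡ 52.
  x = λ² - 8 - 35 = 2704 - 43 ≡ 6; y = λ·(8 - 6) - 53 ≡ 51. → (6, 51)
4P: (6, 51) + (35, 41). λ = (41 - 51)/(35 - 6) ≡ 49/29 mod 59. 29⁻¹ ≡ 57 (mod 59) since 29·57 = 1653 ≡ 1, so λ ≡ 20.
  x = λ² - 6 - 35 = 400 - 41 ≡ 5; y = λ·(6 - 5) - 51 ≡ 28. → (5, 28)
5P: (5, 28) + (35, 41). λ = (41 - 28)/(35 - 5) ≡ 13/30 mod 59. 30⁻¹ ≡ 2 (mod 59), so λ ≡ 26.
  x = λ² - 5 - 35 = 676 - 40 ≡ 46; y = λ·(5 - 46) - 28 ≡ 27. → (46, 27)
6P: (46, 27) + (35, 41). λ = (41 - 27)/(35 - 46) ≡ 14/48 mod 59. 48⁻¹ ≡ 16 (mod 59), so λ ≡ 47.
  x = λ² - 46 - 35 = 2209 - 81 ≡ 4; y = λ·(46 - 4) - 27 ≡ 0. → (4, 0)
7P: (4, 0) + (35, 41). λ = (41 - 0)/(35 - 4) ≡ 41/31 mod 59. 31⁻¹ ≡ 40 (mod 59) since 31·40 = 1240 ≡ 1, so λ ≡ 47.
  x = λ² - 4 - 35 = 2209 - 39 ≡ 46; y = λ·(4 - 46) - 0 ≡ 32. → (46, 32)
8P: (46, 32) + (35, 41). λ = (41 - 32)/(35 - 46) ≡ 9/48 mod 59. 48⁻¹ ≡ 16 (mod 59), so λ ≡ 26.
  x = λ² - 46 - 35 = 676 - 81 ≡ 5; y = λ·(46 - 5) - 32 ≡ 31. → (5, 31)
9P: (5, 31) + (35, 41). λ = (41 - 31)/(35 - 5) ≡ 10/30 mod 59. 30⁻¹ ≡ 2 (mod 59), so λ ≡ 20.
  x = λ² - 5 - 35 = 400 - 40 ≡ 6; y = λ·(5 - 6) - 31 ≡ 8. → (6, 8)
10P: (6, 8) + (35, 41). λ = (41 - 8)/(35 - 6) ≡ 33/29 mod 59. 29⁻¹ ≡ 57 (mod 59), so λ ≡ 52.
  x = λ² - 6 - 35 = 2704 - 41 ≡ 8; y = λ·(6 - 8) - 8 ≡ 6. → (8, 6)
11P: (8, 6) + (35, 41). λ = (41 - 6)/(35 - 8) ≡ 35/27 mod 59. 27⁻¹ ≡ 35 (mod 59) since 27·35 = 945 ≡ 1, so λ ≡ 45.
  x = λ² - 8 - 35 = 2025 - 43 ≡ 35; y = λ·(8 - 35) - 6 ≡ 18. → (35, 18)
12P: (35, 18) + (35, 41): same x and y₁ ≡ -y₂, so the sum is ∞.
12P = ∞, so the order is 12.

12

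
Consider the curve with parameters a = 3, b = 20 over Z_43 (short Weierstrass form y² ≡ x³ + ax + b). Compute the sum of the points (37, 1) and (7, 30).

(37, 1) + (7, 30). λ = (30 - 1)/(7 - 37) ≡ 29/13 mod 43. 13⁻¹ ≡ 10 (mod 43) since 13·10 = 130 ≡ 1, so λ ≡ 32.
  x = λ² - 37 - 7 = 1024 - 44 ≡ 34; y = λ·(37 - 34) - 1 ≡ 9. → (34, 9)

(34, 9)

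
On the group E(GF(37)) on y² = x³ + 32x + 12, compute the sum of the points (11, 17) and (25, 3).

(2, 11)

(11, 17) + (25, 3). λ = (3 - 17)/(25 - 11) ≡ 23/14 mod 37. 14⁻¹ ≡ 8 (mod 37), so λ ≡ 36.
  x = λ² - 11 - 25 = 1296 - 36 ≡ 2; y = λ·(11 - 2) - 17 ≡ 11. → (2, 11)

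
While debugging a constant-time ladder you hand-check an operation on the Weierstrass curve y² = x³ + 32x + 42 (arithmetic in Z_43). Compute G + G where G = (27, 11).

(27, 32)

tangent at (27, 11): λ = (3·27² + 32)/(2·11) ≡ 26/22. 22⁻¹ ≡ 2 (mod 43) since 22·2 = 44 ≡ 1, so λ ≡ 26·2 ≡ 9.
  x = λ² - 27 - 27 = 81 - 54 ≡ 27; y = λ·(27 - 27) - 11 ≡ 32. → (27, 32)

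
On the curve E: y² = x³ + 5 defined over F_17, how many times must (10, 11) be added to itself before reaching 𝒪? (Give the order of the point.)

2P: tangent at (10, 11): λ = (3·10² + 0)/(2·11) ≡ 11/5. 5⁻¹ ≡ 7 (mod 17), so λ ≡ 11·7 ≡ 9.
  x = λ² - 10 - 10 = 81 - 20 ≡ 10; y = λ·(10 - 10) - 11 ≡ 6. → (10, 6)
3P: (10, 6) + (10, 11): same x and y₁ ≡ -y₂, so the sum is 𝒪.
3P = 𝒪, so the order is 3.

3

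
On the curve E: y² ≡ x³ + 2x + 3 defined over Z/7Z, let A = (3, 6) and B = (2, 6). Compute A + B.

(2, 1)

(3, 6) + (2, 6). λ = (6 - 6)/(2 - 3) ≡ 0/6 mod 7. 6⁻¹ ≡ 6 (mod 7) since 6·6 = 36 ≡ 1, so λ ≡ 0.
  x = λ² - 3 - 2 = 0 - 5 ≡ 2; y = λ·(3 - 2) - 6 ≡ 1. → (2, 1)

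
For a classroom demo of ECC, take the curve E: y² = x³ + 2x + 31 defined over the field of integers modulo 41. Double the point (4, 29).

(12, 15)

tangent at (4, 29): λ = (3·4² + 2)/(2·29) ≡ 9/17. 17⁻¹ ≡ 29 (mod 41), so λ ≡ 9·29 ≡ 15.
  x = λ² - 4 - 4 = 225 - 8 ≡ 12; y = λ·(4 - 12) - 29 ≡ 15. → (12, 15)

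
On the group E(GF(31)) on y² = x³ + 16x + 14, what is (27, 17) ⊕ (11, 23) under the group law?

(13, 1)

(27, 17) + (11, 23). λ = (23 - 17)/(11 - 27) ≡ 6/15 mod 31. 15⁻¹ ≡ 29 (mod 31), so λ ≡ 19.
  x = λ² - 27 - 11 = 361 - 38 ≡ 13; y = λ·(27 - 13) - 17 ≡ 1. → (13, 1)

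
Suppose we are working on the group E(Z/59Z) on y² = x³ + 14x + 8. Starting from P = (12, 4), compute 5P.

(26, 22)

Double-and-add on 5 = (101)₂. Start with P = (12, 4) for the leading 1-bit.
double: tangent at (12, 4): λ = (3·12² + 14)/(2·4) ≡ 33/8. 8⁻¹ ≡ 37 (mod 59), so λ ≡ 33·37 ≡ 41.
  x = λ² - 12 - 12 = 1681 - 24 ≡ 5; y = λ·(12 - 5) - 4 ≡ 47. → (5, 47)
double: tangent at (5, 47): λ = (3·5² + 14)/(2·47) ≡ 30/35. 35⁻¹ ≡ 27 (mod 59), so λ ≡ 30·27 ≡ 43.
  x = λ² - 5 - 5 = 1849 - 10 ≡ 10; y = λ·(5 - 10) - 47 ≡ 33. → (10, 33)
add P: (10, 33) + (12, 4). λ = (4 - 33)/(12 - 10) ≡ 30/2 mod 59. 2⁻¹ ≡ 30 (mod 59), so λ ≡ 15.
  x = λ² - 10 - 12 = 225 - 22 ≡ 26; y = λ·(10 - 26) - 33 ≡ 22. → (26, 22)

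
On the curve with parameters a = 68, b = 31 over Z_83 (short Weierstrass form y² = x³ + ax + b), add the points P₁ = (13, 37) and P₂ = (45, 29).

(13, 37) + (45, 29). λ = (29 - 37)/(45 - 13) ≡ 75/32 mod 83. 32⁻¹ ≡ 13 (mod 83), so λ ≡ 62.
  x = λ² - 13 - 45 = 3844 - 58 ≡ 51; y = λ·(13 - 51) - 37 ≡ 14. → (51, 14)

(51, 14)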